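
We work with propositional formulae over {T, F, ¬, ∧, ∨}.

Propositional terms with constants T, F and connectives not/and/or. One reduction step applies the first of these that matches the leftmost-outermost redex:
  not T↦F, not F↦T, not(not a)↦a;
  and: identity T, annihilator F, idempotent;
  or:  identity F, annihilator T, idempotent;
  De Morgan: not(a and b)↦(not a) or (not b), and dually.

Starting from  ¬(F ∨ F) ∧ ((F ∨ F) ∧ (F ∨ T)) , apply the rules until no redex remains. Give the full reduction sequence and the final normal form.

Answer: normal form = F  (in 6 steps)

Reduction:
  start: ¬(F ∨ F) ∧ ((F ∨ F) ∧ (F ∨ T))
  step 1: (¬F ∧ ¬F) ∧ ((F ∨ F) ∧ (F ∨ T))
  step 2: ¬F ∧ ((F ∨ F) ∧ (F ∨ T))
  step 3: T ∧ ((F ∨ F) ∧ (F ∨ T))
  step 4: (F ∨ F) ∧ (F ∨ T)
  step 5: F ∧ (F ∨ T)
  step 6: F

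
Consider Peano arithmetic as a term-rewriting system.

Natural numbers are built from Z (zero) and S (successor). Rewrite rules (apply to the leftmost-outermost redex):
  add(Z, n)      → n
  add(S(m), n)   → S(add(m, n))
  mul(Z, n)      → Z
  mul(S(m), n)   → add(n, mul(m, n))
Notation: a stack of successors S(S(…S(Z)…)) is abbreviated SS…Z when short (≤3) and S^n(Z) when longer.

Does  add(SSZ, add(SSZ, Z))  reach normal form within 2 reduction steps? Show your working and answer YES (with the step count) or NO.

Answer: NO — after 2 steps the term is S(S(add(Z, add(SSZ, Z)))), not yet normal

Derivation:
  start: add(SSZ, add(SSZ, Z))
  →1  S(add(SZ, add(SSZ, Z)))
  →2  S(S(add(Z, add(SSZ, Z))))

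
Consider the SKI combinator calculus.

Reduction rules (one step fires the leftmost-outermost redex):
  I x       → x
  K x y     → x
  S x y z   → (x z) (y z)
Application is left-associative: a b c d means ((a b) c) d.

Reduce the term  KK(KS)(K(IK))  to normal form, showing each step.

Answer: normal form = K(KK)  (in 2 steps)

Reduction:
  start: KK(KS)(K(IK))
  →1  K(K(IK))
  →2  K(KK)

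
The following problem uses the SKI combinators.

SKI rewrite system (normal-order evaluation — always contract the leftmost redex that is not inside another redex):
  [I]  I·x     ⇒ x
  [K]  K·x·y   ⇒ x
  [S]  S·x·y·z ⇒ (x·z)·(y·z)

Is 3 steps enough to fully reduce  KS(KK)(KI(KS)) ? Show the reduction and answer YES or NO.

Answer: YES — reaches normal form SI in 2 ≤ 3 steps

Derivation:
  start: KS(KK)(KI(KS))
  step 1: S(KI(KS))
  step 2: SI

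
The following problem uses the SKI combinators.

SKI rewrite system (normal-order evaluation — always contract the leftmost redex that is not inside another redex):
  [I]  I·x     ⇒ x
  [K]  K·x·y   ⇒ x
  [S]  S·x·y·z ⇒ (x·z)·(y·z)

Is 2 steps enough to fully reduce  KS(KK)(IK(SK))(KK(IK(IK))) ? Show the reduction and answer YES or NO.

  start: KS(KK)(IK(SK))(KK(IK(IK)))
  step 1: S(IK(SK))(KK(IK(IK)))
  step 2: S(K(SK))(KK(IK(IK)))

Answer: NO — after 2 steps the term is S(K(SK))(KK(IK(IK))), not yet normal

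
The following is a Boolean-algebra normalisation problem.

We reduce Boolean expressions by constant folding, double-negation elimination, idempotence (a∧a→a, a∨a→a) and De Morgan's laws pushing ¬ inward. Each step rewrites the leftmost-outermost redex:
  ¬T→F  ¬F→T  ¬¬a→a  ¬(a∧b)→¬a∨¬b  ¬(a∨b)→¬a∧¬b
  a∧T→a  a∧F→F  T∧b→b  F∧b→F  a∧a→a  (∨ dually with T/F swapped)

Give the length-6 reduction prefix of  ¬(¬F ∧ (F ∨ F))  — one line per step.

  start: ¬(¬F ∧ (F ∨ F))
  →1  ¬¬F ∨ ¬(F ∨ F)
  →2  F ∨ ¬(F ∨ F)
  →3  ¬(F ∨ F)
  →4  ¬F ∧ ¬F
  →5  ¬F
  →6  T

Answer: after 6 steps: T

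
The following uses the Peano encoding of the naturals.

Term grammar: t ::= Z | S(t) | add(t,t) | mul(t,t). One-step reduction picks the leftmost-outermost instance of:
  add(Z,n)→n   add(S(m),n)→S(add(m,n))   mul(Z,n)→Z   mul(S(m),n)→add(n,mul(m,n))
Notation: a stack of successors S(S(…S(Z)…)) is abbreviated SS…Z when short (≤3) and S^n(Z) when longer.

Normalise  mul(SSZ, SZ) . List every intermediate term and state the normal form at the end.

Answer: normal form = SSZ  (in 7 steps)

Reduction:
  start: mul(SSZ, SZ)
  step 1: add(SZ, mul(SZ, SZ))
  step 2: S(add(Z, mul(SZ, SZ)))
  step 3: S(mul(SZ, SZ))
  step 4: S(add(SZ, mul(Z, SZ)))
  step 5: S(S(add(Z, mul(Z, SZ))))
  step 6: S(S(mul(Z, SZ)))
  step 7: SSZ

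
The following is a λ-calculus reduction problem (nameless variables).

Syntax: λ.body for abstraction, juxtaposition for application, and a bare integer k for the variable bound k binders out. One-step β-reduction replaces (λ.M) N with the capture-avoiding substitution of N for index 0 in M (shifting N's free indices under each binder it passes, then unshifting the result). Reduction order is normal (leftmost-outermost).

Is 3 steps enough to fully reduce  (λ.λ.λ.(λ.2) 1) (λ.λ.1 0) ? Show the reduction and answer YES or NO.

  start: (λ.λ.λ.(λ.2) 1) (λ.λ.1 0)
  [1] λ.λ.(λ.2) 1
  [2] λ.λ.1

Answer: YES — reaches normal form λ.λ.1 in 2 ≤ 3 steps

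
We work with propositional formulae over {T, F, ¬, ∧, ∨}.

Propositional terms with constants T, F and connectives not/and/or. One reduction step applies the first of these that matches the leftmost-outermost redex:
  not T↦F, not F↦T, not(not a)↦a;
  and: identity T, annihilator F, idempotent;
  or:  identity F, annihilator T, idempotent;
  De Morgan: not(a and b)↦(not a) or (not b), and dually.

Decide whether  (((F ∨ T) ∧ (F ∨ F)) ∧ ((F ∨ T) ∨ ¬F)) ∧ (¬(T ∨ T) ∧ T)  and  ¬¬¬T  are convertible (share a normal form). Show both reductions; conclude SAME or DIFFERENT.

Answer: SAME — A ⇓ F, B ⇓ F

Derivation:
Term A:
  start: (((F ∨ T) ∧ (F ∨ F)) ∧ ((F ∨ T) ∨ ¬F)) ∧ (¬(T ∨ T) ∧ T)
  step 1: ((T ∧ (F ∨ F)) ∧ ((F ∨ T) ∨ ¬F)) ∧ (¬(T ∨ T) ∧ T)
  step 2: ((F ∨ F) ∧ ((F ∨ T) ∨ ¬F)) ∧ (¬(T ∨ T) ∧ T)
  step 3: (F ∧ ((F ∨ T) ∨ ¬F)) ∧ (¬(T ∨ T) ∧ T)
  step 4: F ∧ (¬(T ∨ T) ∧ T)
  step 5: F

Term B:
  start: ¬¬¬T
  step 1: ¬T
  step 2: F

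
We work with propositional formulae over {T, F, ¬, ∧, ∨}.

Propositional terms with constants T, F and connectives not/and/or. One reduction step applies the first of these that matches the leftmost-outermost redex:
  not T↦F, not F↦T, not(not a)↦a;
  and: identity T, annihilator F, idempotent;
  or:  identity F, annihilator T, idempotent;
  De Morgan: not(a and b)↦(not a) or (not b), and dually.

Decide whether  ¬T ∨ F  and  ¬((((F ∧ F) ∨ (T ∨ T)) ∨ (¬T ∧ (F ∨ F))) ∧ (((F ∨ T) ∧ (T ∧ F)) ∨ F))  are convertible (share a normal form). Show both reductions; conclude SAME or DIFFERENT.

Answer: DIFFERENT — A ⇓ F, B ⇓ T

Derivation:
Term A:
  start: ¬T ∨ F
  [1] ¬T
  [2] F

Term B:
  start: ¬((((F ∧ F) ∨ (T ∨ T)) ∨ (¬T ∧ (F ∨ F))) ∧ (((F ∨ T) ∧ (T ∧ F)) ∨ F))
  [1] ¬(((F ∧ F) ∨ (T ∨ T)) ∨ (¬T ∧ (F ∨ F))) ∨ ¬(((F ∨ T) ∧ (T ∧ F)) ∨ F)
  [2] (¬((F ∧ F) ∨ (T ∨ T)) ∧ ¬(¬T ∧ (F ∨ F))) ∨ ¬(((F ∨ T) ∧ (T ∧ F)) ∨ F)
  [3] ((¬(F ∧ F) ∧ ¬(T ∨ T)) ∧ ¬(¬T ∧ (F ∨ F))) ∨ ¬(((F ∨ T) ∧ (T ∧ F)) ∨ F)
  [4] (((¬F ∨ ¬F) ∧ ¬(T ∨ T)) ∧ ¬(¬T ∧ (F ∨ F))) ∨ ¬(((F ∨ T) ∧ (T ∧ F)) ∨ F)
  [5] ((¬F ∧ ¬(T ∨ T)) ∧ ¬(¬T ∧ (F ∨ F))) ∨ ¬(((F ∨ T) ∧ (T ∧ F)) ∨ F)
  [6] ((T ∧ ¬(T ∨ T)) ∧ ¬(¬T ∧ (F ∨ F))) ∨ ¬(((F ∨ T) ∧ (T ∧ F)) ∨ F)
  [7] (¬(T ∨ T) ∧ ¬(¬T ∧ (F ∨ F))) ∨ ¬(((F ∨ T) ∧ (T ∧ F)) ∨ F)
  [8] ((¬T ∧ ¬T) ∧ ¬(¬T ∧ (F ∨ F))) ∨ ¬(((F ∨ T) ∧ (T ∧ F)) ∨ F)
  [9] (¬T ∧ ¬(¬T ∧ (F ∨ F))) ∨ ¬(((F ∨ T) ∧ (T ∧ F)) ∨ F)
  [10] (F ∧ ¬(¬T ∧ (F ∨ F))) ∨ ¬(((F ∨ T) ∧ (T ∧ F)) ∨ F)
  [11] F ∨ ¬(((F ∨ T) ∧ (T ∧ F)) ∨ F)
  [12] ¬(((F ∨ T) ∧ (T ∧ F)) ∨ F)
  [13] ¬((F ∨ T) ∧ (T ∧ F)) ∧ ¬F
  [14] (¬(F ∨ T) ∨ ¬(T ∧ F)) ∧ ¬F
  [15] ((¬F ∧ ¬T) ∨ ¬(T ∧ F)) ∧ ¬F
  [16] ((T ∧ ¬T) ∨ ¬(T ∧ F)) ∧ ¬F
  [17] (¬T ∨ ¬(T ∧ F)) ∧ ¬F
  [18] (F ∨ ¬(T ∧ F)) ∧ ¬F
  [19] ¬(T ∧ F) ∧ ¬F
  [20] (¬T ∨ ¬F) ∧ ¬F
  [21] (F ∨ ¬F) ∧ ¬F
  [22] ¬F ∧ ¬F
  [23] ¬F
  [24] T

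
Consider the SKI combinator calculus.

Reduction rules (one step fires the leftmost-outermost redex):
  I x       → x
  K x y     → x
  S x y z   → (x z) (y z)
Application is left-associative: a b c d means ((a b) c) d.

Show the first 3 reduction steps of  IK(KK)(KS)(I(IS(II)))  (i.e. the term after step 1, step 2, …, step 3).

Answer: after 3 steps: K

Reduction:
  start: IK(KK)(KS)(I(IS(II)))
  →1  K(KK)(KS)(I(IS(II)))
  →2  KK(I(IS(II)))
  →3  K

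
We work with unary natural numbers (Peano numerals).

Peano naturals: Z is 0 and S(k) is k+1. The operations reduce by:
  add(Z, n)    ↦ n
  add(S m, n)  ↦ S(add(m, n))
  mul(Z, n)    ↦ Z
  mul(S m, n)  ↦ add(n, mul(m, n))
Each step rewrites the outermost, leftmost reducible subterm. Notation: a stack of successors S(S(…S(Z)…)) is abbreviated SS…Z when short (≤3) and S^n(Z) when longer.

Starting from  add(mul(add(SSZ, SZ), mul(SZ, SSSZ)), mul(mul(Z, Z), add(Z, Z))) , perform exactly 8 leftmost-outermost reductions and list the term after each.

Answer: after 8 steps: S(add(S(add(add(SZ, mul(Z, SSSZ)), mul(add(SZ, SZ), mul(SZ, SSSZ)))), mul(mul(Z, Z), add(Z, Z))))

Derivation:
  start: add(mul(add(SSZ, SZ), mul(SZ, SSSZ)), mul(mul(Z, Z), add(Z, Z)))
  →1  add(mul(S(add(SZ, SZ)), mul(SZ, SSSZ)), mul(mul(Z, Z), add(Z, Z)))
  →2  add(add(mul(SZ, SSSZ), mul(add(SZ, SZ), mul(SZ, SSSZ))), mul(mul(Z, Z), add(Z, Z)))
  →3  add(add(add(SSSZ, mul(Z, SSSZ)), mul(add(SZ, SZ), mul(SZ, SSSZ))), mul(mul(Z, Z), add(Z, Z)))
  →4  add(add(S(add(SSZ, mul(Z, SSSZ))), mul(add(SZ, SZ), mul(SZ, SSSZ))), mul(mul(Z, Z), add(Z, Z)))
  →5  add(S(add(add(SSZ, mul(Z, SSSZ)), mul(add(SZ, SZ), mul(SZ, SSSZ)))), mul(mul(Z, Z), add(Z, Z)))
  →6  S(add(add(add(SSZ, mul(Z, SSSZ)), mul(add(SZ, SZ), mul(SZ, SSSZ))), mul(mul(Z, Z), add(Z, Z))))
  →7  S(add(add(S(add(SZ, mul(Z, SSSZ))), mul(add(SZ, SZ), mul(SZ, SSSZ))), mul(mul(Z, Z), add(Z, Z))))
  →8  S(add(S(add(add(SZ, mul(Z, SSSZ)), mul(add(SZ, SZ), mul(SZ, SSSZ)))), mul(mul(Z, Z), add(Z, Z))))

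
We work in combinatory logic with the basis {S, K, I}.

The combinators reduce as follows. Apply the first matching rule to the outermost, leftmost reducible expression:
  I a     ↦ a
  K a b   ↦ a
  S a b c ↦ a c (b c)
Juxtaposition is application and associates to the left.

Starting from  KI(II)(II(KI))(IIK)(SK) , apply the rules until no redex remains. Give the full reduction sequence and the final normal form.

  start: KI(II)(II(KI))(IIK)(SK)
  →1  I(II(KI))(IIK)(SK)
  →2  II(KI)(IIK)(SK)
  →3  I(KI)(IIK)(SK)
  →4  KI(IIK)(SK)
  →5  I(SK)
  →6  SK

Answer: normal form = SK  (in 6 steps)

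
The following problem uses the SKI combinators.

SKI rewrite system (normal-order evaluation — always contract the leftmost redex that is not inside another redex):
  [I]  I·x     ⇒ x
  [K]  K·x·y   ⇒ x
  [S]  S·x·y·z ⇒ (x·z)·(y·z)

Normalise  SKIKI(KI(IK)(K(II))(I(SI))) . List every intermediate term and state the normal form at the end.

Answer: normal form = I  (in 3 steps)

Derivation:
  start: SKIKI(KI(IK)(K(II))(I(SI)))
  [1] KK(IK)I(KI(IK)(K(II))(I(SI)))
  [2] KI(KI(IK)(K(II))(I(SI)))
  [3] I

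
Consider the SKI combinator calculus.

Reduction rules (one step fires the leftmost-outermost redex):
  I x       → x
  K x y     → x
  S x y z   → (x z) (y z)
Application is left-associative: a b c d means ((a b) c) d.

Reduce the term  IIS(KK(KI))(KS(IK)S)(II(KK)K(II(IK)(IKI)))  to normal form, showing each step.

Answer: normal form = K(K(KI))  (in 12 steps)

Reduction:
  start: IIS(KK(KI))(KS(IK)S)(II(KK)K(II(IK)(IKI)))
  step 1: IS(KK(KI))(KS(IK)S)(II(KK)K(II(IK)(IKI)))
  step 2: S(KK(KI))(KS(IK)S)(II(KK)K(II(IK)(IKI)))
  step 3: KK(KI)(II(KK)K(II(IK)(IKI)))(KS(IK)S(II(KK)K(II(IK)(IKI))))
  step 4: K(II(KK)K(II(IK)(IKI)))(KS(IK)S(II(KK)K(II(IK)(IKI))))
  step 5: II(KK)K(II(IK)(IKI))
  step 6: I(KK)K(II(IK)(IKI))
  step 7: KKK(II(IK)(IKI))
  step 8: K(II(IK)(IKI))
  step 9: K(I(IK)(IKI))
  step 10: K(IK(IKI))
  step 11: K(K(IKI))
  step 12: K(K(KI))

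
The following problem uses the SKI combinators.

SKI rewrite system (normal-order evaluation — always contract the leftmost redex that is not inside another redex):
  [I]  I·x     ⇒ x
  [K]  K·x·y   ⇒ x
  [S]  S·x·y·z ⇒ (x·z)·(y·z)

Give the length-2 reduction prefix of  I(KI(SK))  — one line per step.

Answer: after 2 steps: I

Working:
  start: I(KI(SK))
  →1  KI(SK)
  →2  I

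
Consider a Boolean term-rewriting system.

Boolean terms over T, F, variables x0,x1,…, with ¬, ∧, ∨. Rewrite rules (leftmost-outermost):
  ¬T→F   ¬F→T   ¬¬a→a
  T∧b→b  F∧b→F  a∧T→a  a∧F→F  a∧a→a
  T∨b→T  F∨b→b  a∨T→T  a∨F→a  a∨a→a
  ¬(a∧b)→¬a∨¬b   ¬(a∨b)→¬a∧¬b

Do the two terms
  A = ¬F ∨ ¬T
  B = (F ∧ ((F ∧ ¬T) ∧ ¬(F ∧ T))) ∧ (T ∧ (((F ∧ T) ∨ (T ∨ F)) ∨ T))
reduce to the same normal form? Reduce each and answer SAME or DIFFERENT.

Term A:
  start: ¬F ∨ ¬T
  step 1: T ∨ ¬T
  step 2: T

Term B:
  start: (F ∧ ((F ∧ ¬T) ∧ ¬(F ∧ T))) ∧ (T ∧ (((F ∧ T) ∨ (T ∨ F)) ∨ T))
  step 1: F ∧ (T ∧ (((F ∧ T) ∨ (T ∨ F)) ∨ T))
  step 2: F

Answer: DIFFERENT — A ⇓ T, B ⇓ F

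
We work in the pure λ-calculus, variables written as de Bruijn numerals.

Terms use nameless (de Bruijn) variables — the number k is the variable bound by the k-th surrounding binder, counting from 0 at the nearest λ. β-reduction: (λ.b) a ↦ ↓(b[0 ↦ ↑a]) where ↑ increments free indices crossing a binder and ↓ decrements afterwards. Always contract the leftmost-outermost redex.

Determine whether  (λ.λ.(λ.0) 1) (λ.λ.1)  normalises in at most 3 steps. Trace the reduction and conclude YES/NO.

Answer: YES — reaches normal form λ.λ.λ.1 in 2 ≤ 3 steps

Working:
  start: (λ.λ.(λ.0) 1) (λ.λ.1)
  [1] λ.(λ.0) (λ.λ.1)
  [2] λ.λ.λ.1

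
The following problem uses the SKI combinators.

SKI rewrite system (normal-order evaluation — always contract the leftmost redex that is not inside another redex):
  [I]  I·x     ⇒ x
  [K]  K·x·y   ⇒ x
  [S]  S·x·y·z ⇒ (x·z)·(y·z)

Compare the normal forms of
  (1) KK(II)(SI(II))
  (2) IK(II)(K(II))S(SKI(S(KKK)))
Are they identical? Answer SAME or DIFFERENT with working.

Term A:
  start: KK(II)(SI(II))
  [1] K(SI(II))
  [2] K(SII)

Term B:
  start: IK(II)(K(II))S(SKI(S(KKK)))
  [1] K(II)(K(II))S(SKI(S(KKK)))
  [2] IIS(SKI(S(KKK)))
  [3] IS(SKI(S(KKK)))
  [4] S(SKI(S(KKK)))
  [5] S(K(S(KKK))(I(S(KKK))))
  [6] S(S(KKK))
  [7] S(SK)

Answer: DIFFERENT — A ⇓ K(SII), B ⇓ S(SK)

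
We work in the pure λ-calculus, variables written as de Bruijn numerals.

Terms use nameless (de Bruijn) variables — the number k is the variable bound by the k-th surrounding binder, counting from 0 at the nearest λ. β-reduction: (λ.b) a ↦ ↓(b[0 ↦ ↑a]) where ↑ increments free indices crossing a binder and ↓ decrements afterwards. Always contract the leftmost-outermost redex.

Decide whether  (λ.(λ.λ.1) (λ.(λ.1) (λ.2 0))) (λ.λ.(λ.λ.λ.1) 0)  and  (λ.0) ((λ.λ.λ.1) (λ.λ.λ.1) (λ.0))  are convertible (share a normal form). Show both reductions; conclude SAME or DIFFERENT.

Term A:
  start: (λ.(λ.λ.1) (λ.(λ.1) (λ.2 0))) (λ.λ.(λ.λ.λ.1) 0)
  →1  (λ.λ.1) (λ.(λ.1) (λ.(λ.λ.(λ.λ.λ.1) 0) 0))
  →2  λ.λ.(λ.1) (λ.(λ.λ.(λ.λ.λ.1) 0) 0)
  →3  λ.λ.0

Term B:
  start: (λ.0) ((λ.λ.λ.1) (λ.λ.λ.1) (λ.0))
  →1  (λ.λ.λ.1) (λ.λ.λ.1) (λ.0)
  →2  (λ.λ.1) (λ.0)
  →3  λ.λ.0

Answer: SAME — A ⇓ λ.λ.0, B ⇓ λ.λ.0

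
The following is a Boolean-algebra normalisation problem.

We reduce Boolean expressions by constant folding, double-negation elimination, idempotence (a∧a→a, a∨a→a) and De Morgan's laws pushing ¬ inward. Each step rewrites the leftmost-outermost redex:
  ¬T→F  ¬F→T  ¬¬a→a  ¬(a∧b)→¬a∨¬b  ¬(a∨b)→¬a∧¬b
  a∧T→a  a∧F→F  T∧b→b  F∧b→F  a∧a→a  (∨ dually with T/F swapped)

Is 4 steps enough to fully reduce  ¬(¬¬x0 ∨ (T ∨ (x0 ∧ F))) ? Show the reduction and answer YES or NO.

Answer: NO — after 4 steps the term is ¬x0 ∧ (F ∧ ¬(x0 ∧ F)), not yet normal

Working:
  start: ¬(¬¬x0 ∨ (T ∨ (x0 ∧ F)))
  step 1: ¬¬¬x0 ∧ ¬(T ∨ (x0 ∧ F))
  step 2: ¬x0 ∧ ¬(T ∨ (x0 ∧ F))
  step 3: ¬x0 ∧ (¬T ∧ ¬(x0 ∧ F))
  step 4: ¬x0 ∧ (F ∧ ¬(x0 ∧ F))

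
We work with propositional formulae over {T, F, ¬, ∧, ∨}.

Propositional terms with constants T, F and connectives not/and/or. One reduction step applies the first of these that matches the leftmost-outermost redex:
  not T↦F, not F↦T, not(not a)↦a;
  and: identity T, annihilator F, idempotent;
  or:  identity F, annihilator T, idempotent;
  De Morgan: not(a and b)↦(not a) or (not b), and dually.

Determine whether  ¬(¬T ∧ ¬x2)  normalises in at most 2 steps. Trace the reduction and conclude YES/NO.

Answer: NO — after 2 steps the term is T ∨ ¬¬x2, not yet normal

Reduction:
  start: ¬(¬T ∧ ¬x2)
  →1  ¬¬T ∨ ¬¬x2
  →2  T ∨ ¬¬x2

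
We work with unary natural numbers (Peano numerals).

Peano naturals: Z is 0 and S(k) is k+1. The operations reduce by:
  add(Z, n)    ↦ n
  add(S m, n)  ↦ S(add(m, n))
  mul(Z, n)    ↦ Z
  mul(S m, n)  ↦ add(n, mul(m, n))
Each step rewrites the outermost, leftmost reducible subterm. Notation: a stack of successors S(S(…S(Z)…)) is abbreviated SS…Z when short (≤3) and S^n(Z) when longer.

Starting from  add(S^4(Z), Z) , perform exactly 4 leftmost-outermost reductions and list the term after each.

Answer: after 4 steps: S(S(S(S(add(Z, Z)))))

Reduction:
  start: add(S^4(Z), Z)
  [1] S(add(SSSZ, Z))
  [2] S(S(add(SSZ, Z)))
  [3] S(S(S(add(SZ, Z))))
  [4] S(S(S(S(add(Z, Z)))))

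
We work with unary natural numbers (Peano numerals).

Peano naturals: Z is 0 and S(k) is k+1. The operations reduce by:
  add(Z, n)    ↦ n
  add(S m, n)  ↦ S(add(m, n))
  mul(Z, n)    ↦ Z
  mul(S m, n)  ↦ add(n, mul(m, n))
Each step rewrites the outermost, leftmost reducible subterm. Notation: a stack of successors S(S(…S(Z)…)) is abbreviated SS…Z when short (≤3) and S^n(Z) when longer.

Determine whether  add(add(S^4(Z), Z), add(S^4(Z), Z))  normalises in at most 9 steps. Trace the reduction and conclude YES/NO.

  start: add(add(S^4(Z), Z), add(S^4(Z), Z))
  →1  add(S(add(SSSZ, Z)), add(S^4(Z), Z))
  →2  S(add(add(SSSZ, Z), add(S^4(Z), Z)))
  →3  S(add(S(add(SSZ, Z)), add(S^4(Z), Z)))
  →4  S(S(add(add(SSZ, Z), add(S^4(Z), Z))))
  →5  S(S(add(S(add(SZ, Z)), add(S^4(Z), Z))))
  →6  S(S(S(add(add(SZ, Z), add(S^4(Z), Z)))))
  →7  S(S(S(add(S(add(Z, Z)), add(S^4(Z), Z)))))
  →8  S(S(S(S(add(add(Z, Z), add(S^4(Z), Z))))))
  →9  S(S(S(S(add(Z, add(S^4(Z), Z))))))

Answer: NO — after 9 steps the term is S(S(S(S(add(Z, add(S^4(Z), Z)))))), not yet normal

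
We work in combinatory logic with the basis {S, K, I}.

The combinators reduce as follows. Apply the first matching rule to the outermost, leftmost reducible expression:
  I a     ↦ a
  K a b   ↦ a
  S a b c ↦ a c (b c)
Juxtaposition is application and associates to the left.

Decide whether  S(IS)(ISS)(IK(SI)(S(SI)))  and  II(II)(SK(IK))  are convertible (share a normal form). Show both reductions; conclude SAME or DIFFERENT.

Answer: DIFFERENT — A ⇓ S(SI)(SS(SI)), B ⇓ SKK

Working:
Term A:
  start: S(IS)(ISS)(IK(SI)(S(SI)))
  step 1: IS(IK(SI)(S(SI)))(ISS(IK(SI)(S(SI))))
  step 2: S(IK(SI)(S(SI)))(ISS(IK(SI)(S(SI))))
  step 3: S(K(SI)(S(SI)))(ISS(IK(SI)(S(SI))))
  step 4: S(SI)(ISS(IK(SI)(S(SI))))
  step 5: S(SI)(SS(IK(SI)(S(SI))))
  step 6: S(SI)(SS(K(SI)(S(SI))))
  step 7: S(SI)(SS(SI))

Term B:
  start: II(II)(SK(IK))
  step 1: I(II)(SK(IK))
  step 2: II(SK(IK))
  step 3: I(SK(IK))
  step 4: SK(IK)
  step 5: SKK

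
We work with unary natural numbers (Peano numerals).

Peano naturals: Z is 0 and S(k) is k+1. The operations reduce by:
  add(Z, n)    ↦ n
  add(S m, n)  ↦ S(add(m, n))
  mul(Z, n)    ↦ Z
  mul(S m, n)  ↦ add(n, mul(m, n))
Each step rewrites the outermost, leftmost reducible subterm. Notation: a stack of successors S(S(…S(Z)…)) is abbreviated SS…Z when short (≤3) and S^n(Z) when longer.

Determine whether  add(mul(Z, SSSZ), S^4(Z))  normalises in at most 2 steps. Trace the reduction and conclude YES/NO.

  start: add(mul(Z, SSSZ), S^4(Z))
  step 1: add(Z, S^4(Z))
  step 2: S^4(Z)

Answer: YES — reaches normal form S^4(Z) in 2 ≤ 2 steps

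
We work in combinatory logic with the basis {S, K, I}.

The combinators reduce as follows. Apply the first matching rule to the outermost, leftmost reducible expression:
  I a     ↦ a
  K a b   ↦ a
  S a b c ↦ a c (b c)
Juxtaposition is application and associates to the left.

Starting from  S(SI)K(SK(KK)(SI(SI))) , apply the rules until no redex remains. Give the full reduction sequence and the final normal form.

  start: S(SI)K(SK(KK)(SI(SI)))
  step 1: SI(SK(KK)(SI(SI)))(K(SK(KK)(SI(SI))))
  step 2: I(K(SK(KK)(SI(SI))))(SK(KK)(SI(SI))(K(SK(KK)(SI(SI)))))
  step 3: K(SK(KK)(SI(SI)))(SK(KK)(SI(SI))(K(SK(KK)(SI(SI)))))
  step 4: SK(KK)(SI(SI))
  step 5: K(SI(SI))(KK(SI(SI)))
  step 6: SI(SI)

Answer: normal form = SI(SI)  (in 6 steps)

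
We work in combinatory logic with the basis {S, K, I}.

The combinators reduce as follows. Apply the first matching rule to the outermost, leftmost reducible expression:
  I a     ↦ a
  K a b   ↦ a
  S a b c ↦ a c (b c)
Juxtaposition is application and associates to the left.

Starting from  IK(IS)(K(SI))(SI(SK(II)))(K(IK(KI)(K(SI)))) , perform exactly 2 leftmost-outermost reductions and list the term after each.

Answer: after 2 steps: IS(SI(SK(II)))(K(IK(KI)(K(SI))))

Derivation:
  start: IK(IS)(K(SI))(SI(SK(II)))(K(IK(KI)(K(SI))))
  →1  K(IS)(K(SI))(SI(SK(II)))(K(IK(KI)(K(SI))))
  →2  IS(SI(SK(II)))(K(IK(KI)(K(SI))))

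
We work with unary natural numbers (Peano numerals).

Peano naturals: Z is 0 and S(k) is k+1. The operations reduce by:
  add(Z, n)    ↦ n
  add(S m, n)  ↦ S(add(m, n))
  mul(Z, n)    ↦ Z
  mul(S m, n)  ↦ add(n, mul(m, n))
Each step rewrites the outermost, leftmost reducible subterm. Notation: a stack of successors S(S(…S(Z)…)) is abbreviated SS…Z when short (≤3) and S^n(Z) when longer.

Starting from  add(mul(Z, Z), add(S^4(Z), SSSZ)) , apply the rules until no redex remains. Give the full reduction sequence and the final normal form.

  start: add(mul(Z, Z), add(S^4(Z), SSSZ))
  →1  add(Z, add(S^4(Z), SSSZ))
  →2  add(S^4(Z), SSSZ)
  →3  S(add(SSSZ, SSSZ))
  →4  S(S(add(SSZ, SSSZ)))
  →5  S(S(S(add(SZ, SSSZ))))
  →6  S(S(S(S(add(Z, SSSZ)))))
  →7  S^7(Z)

Answer: normal form = S^7(Z)  (in 7 steps)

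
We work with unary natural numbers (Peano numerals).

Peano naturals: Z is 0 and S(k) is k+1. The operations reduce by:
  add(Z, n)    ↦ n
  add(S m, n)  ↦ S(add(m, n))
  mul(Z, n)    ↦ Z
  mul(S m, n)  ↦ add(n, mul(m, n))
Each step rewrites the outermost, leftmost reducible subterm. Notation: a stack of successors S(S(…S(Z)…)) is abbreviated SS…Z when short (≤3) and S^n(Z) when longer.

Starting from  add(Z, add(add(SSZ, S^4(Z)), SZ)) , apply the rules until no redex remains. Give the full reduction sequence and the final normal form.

  start: add(Z, add(add(SSZ, S^4(Z)), SZ))
  →1  add(add(SSZ, S^4(Z)), SZ)
  →2  add(S(add(SZ, S^4(Z))), SZ)
  →3  S(add(add(SZ, S^4(Z)), SZ))
  →4  S(add(S(add(Z, S^4(Z))), SZ))
  →5  S(S(add(add(Z, S^4(Z)), SZ)))
  →6  S(S(add(S^4(Z), SZ)))
  →7  S(S(S(add(SSSZ, SZ))))
  →8  S(S(S(S(add(SSZ, SZ)))))
  →9  S(S(S(S(S(add(SZ, SZ))))))
  →10  S(S(S(S(S(S(add(Z, SZ)))))))
  →11  S^7(Z)

Answer: normal form = S^7(Z)  (in 11 steps)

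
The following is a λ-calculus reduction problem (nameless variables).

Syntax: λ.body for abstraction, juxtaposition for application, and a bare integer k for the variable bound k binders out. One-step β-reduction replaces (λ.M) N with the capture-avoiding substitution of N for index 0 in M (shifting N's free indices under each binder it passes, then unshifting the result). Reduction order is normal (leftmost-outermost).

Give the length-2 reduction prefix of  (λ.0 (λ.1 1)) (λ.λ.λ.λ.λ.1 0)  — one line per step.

  start: (λ.0 (λ.1 1)) (λ.λ.λ.λ.λ.1 0)
  →1  (λ.λ.λ.λ.λ.1 0) (λ.(λ.λ.λ.λ.λ.1 0) (λ.λ.λ.λ.λ.1 0))
  →2  λ.λ.λ.λ.1 0

Answer: after 2 steps: λ.λ.λ.λ.1 0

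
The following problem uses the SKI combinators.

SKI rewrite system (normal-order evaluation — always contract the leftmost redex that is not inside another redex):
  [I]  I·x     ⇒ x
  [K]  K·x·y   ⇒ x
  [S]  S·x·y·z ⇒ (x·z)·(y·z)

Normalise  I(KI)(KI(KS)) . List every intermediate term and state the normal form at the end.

  start: I(KI)(KI(KS))
  step 1: KI(KI(KS))
  step 2: I

Answer: normal form = I  (in 2 steps)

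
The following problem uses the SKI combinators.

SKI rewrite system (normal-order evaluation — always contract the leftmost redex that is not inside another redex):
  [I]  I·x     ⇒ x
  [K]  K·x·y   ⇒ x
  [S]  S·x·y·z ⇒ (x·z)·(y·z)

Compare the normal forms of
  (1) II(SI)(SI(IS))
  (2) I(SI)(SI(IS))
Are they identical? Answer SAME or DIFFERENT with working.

Term A:
  start: II(SI)(SI(IS))
  →1  I(SI)(SI(IS))
  →2  SI(SI(IS))
  →3  SI(SIS)

Term B:
  start: I(SI)(SI(IS))
  →1  SI(SI(IS))
  →2  SI(SIS)

Answer: SAME — A ⇓ SI(SIS), B ⇓ SI(SIS)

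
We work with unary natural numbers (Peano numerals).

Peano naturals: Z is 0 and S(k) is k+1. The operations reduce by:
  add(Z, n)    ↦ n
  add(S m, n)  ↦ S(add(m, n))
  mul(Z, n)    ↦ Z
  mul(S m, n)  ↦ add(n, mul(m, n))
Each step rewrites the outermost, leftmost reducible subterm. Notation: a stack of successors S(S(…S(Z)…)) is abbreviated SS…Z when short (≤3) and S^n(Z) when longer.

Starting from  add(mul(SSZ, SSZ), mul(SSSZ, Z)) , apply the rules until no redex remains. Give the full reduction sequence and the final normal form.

Answer: normal form = S^4(Z)  (in 21 steps)

Working:
  start: add(mul(SSZ, SSZ), mul(SSSZ, Z))
  step 1: add(add(SSZ, mul(SZ, SSZ)), mul(SSSZ, Z))
  step 2: add(S(add(SZ, mul(SZ, SSZ))), mul(SSSZ, Z))
  step 3: S(add(add(SZ, mul(SZ, SSZ)), mul(SSSZ, Z)))
  step 4: S(add(S(add(Z, mul(SZ, SSZ))), mul(SSSZ, Z)))
  step 5: S(S(add(add(Z, mul(SZ, SSZ)), mul(SSSZ, Z))))
  step 6: S(S(add(mul(SZ, SSZ), mul(SSSZ, Z))))
  step 7: S(S(add(add(SSZ, mul(Z, SSZ)), mul(SSSZ, Z))))
  step 8: S(S(add(S(add(SZ, mul(Z, SSZ))), mul(SSSZ, Z))))
  step 9: S(S(S(add(add(SZ, mul(Z, SSZ)), mul(SSSZ, Z)))))
  step 10: S(S(S(add(S(add(Z, mul(Z, SSZ))), mul(SSSZ, Z)))))
  step 11: S(S(S(S(add(add(Z, mul(Z, SSZ)), mul(SSSZ, Z))))))
  step 12: S(S(S(S(add(mul(Z, SSZ), mul(SSSZ, Z))))))
  step 13: S(S(S(S(add(Z, mul(SSSZ, Z))))))
  step 14: S(S(S(S(mul(SSSZ, Z)))))
  step 15: S(S(S(S(add(Z, mul(SSZ, Z))))))
  step 16: S(S(S(S(mul(SSZ, Z)))))
  step 17: S(S(S(S(add(Z, mul(SZ, Z))))))
  step 18: S(S(S(S(mul(SZ, Z)))))
  step 19: S(S(S(S(add(Z, mul(Z, Z))))))
  step 20: S(S(S(S(mul(Z, Z)))))
  step 21: S^4(Z)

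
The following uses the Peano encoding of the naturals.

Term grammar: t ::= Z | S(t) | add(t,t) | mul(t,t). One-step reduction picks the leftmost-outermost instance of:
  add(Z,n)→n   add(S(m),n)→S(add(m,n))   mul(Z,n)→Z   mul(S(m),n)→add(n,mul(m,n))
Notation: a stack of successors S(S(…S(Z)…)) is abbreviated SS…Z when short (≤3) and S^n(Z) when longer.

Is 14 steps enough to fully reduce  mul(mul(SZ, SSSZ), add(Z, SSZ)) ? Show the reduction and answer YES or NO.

Answer: NO — after 14 steps the term is S(S(S(S(mul(S(add(Z, mul(Z, SSSZ))), add(Z, SSZ)))))), not yet normal

Reduction:
  start: mul(mul(SZ, SSSZ), add(Z, SSZ))
  →1  mul(add(SSSZ, mul(Z, SSSZ)), add(Z, SSZ))
  →2  mul(S(add(SSZ, mul(Z, SSSZ))), add(Z, SSZ))
  →3  add(add(Z, SSZ), mul(add(SSZ, mul(Z, SSSZ)), add(Z, SSZ)))
  →4  add(SSZ, mul(add(SSZ, mul(Z, SSSZ)), add(Z, SSZ)))
  →5  S(add(SZ, mul(add(SSZ, mul(Z, SSSZ)), add(Z, SSZ))))
  →6  S(S(add(Z, mul(add(SSZ, mul(Z, SSSZ)), add(Z, SSZ)))))
  →7  S(S(mul(add(SSZ, mul(Z, SSSZ)), add(Z, SSZ))))
  →8  S(S(mul(S(add(SZ, mul(Z, SSSZ))), add(Z, SSZ))))
  →9  S(S(add(add(Z, SSZ), mul(add(SZ, mul(Z, SSSZ)), add(Z, SSZ)))))
  →10  S(S(add(SSZ, mul(add(SZ, mul(Z, SSSZ)), add(Z, SSZ)))))
  →11  S(S(S(add(SZ, mul(add(SZ, mul(Z, SSSZ)), add(Z, SSZ))))))
  →12  S(S(S(S(add(Z, mul(add(SZ, mul(Z, SSSZ)), add(Z, SSZ)))))))
  →13  S(S(S(S(mul(add(SZ, mul(Z, SSSZ)), add(Z, SSZ))))))
  →14  S(S(S(S(mul(S(add(Z, mul(Z, SSSZ))), add(Z, SSZ))))))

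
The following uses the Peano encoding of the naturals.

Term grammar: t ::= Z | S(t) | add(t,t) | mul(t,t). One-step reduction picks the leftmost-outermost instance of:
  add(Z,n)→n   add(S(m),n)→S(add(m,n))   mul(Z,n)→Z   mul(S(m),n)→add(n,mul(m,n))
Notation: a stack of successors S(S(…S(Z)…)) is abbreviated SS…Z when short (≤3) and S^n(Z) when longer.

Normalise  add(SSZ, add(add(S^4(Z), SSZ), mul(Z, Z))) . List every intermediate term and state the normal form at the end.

Answer: normal form = S^8(Z)  (in 16 steps)

Derivation:
  start: add(SSZ, add(add(S^4(Z), SSZ), mul(Z, Z)))
  →1  S(add(SZ, add(add(S^4(Z), SSZ), mul(Z, Z))))
  →2  S(S(add(Z, add(add(S^4(Z), SSZ), mul(Z, Z)))))
  →3  S(S(add(add(S^4(Z), SSZ), mul(Z, Z))))
  →4  S(S(add(S(add(SSSZ, SSZ)), mul(Z, Z))))
  →5  S(S(S(add(add(SSSZ, SSZ), mul(Z, Z)))))
  →6  S(S(S(add(S(add(SSZ, SSZ)), mul(Z, Z)))))
  →7  S(S(S(S(add(add(SSZ, SSZ), mul(Z, Z))))))
  →8  S(S(S(S(add(S(add(SZ, SSZ)), mul(Z, Z))))))
  →9  S(S(S(S(S(add(add(SZ, SSZ), mul(Z, Z)))))))
  →10  S(S(S(S(S(add(S(add(Z, SSZ)), mul(Z, Z)))))))
  →11  S(S(S(S(S(S(add(add(Z, SSZ), mul(Z, Z))))))))
  →12  S(S(S(S(S(S(add(SSZ, mul(Z, Z))))))))
  →13  S(S(S(S(S(S(S(add(SZ, mul(Z, Z)))))))))
  →14  S(S(S(S(S(S(S(S(add(Z, mul(Z, Z))))))))))
  →15  S(S(S(S(S(S(S(S(mul(Z, Z)))))))))
  →16  S^8(Z)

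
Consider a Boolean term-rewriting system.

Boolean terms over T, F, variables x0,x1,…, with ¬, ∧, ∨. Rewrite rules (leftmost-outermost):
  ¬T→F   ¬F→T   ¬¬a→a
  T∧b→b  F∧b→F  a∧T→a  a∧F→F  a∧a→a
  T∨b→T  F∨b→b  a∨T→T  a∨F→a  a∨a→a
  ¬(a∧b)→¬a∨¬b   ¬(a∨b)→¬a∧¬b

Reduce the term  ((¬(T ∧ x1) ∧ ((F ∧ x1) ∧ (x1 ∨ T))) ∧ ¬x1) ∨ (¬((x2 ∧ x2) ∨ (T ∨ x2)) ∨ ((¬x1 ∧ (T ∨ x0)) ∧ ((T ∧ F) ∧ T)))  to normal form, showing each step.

  start: ((¬(T ∧ x1) ∧ ((F ∧ x1) ∧ (x1 ∨ T))) ∧ ¬x1) ∨ (¬((x2 ∧ x2) ∨ (T ∨ x2)) ∨ ((¬x1 ∧ (T ∨ x0)) ∧ ((T ∧ F) ∧ T)))
  step 1: (((¬T ∨ ¬x1) ∧ ((F ∧ x1) ∧ (x1 ∨ T))) ∧ ¬x1) ∨ (¬((x2 ∧ x2) ∨ (T ∨ x2)) ∨ ((¬x1 ∧ (T ∨ x0)) ∧ ((T ∧ F) ∧ T)))
  step 2: (((F ∨ ¬x1) ∧ ((F ∧ x1) ∧ (x1 ∨ T))) ∧ ¬x1) ∨ (¬((x2 ∧ x2) ∨ (T ∨ x2)) ∨ ((¬x1 ∧ (T ∨ x0)) ∧ ((T ∧ F) ∧ T)))
  step 3: ((¬x1 ∧ ((F ∧ x1) ∧ (x1 ∨ T))) ∧ ¬x1) ∨ (¬((x2 ∧ x2) ∨ (T ∨ x2)) ∨ ((¬x1 ∧ (T ∨ x0)) ∧ ((T ∧ F) ∧ T)))
  step 4: ((¬x1 ∧ (F ∧ (x1 ∨ T))) ∧ ¬x1) ∨ (¬((x2 ∧ x2) ∨ (T ∨ x2)) ∨ ((¬x1 ∧ (T ∨ x0)) ∧ ((T ∧ F) ∧ T)))
  step 5: ((¬x1 ∧ F) ∧ ¬x1) ∨ (¬((x2 ∧ x2) ∨ (T ∨ x2)) ∨ ((¬x1 ∧ (T ∨ x0)) ∧ ((T ∧ F) ∧ T)))
  step 6: (F ∧ ¬x1) ∨ (¬((x2 ∧ x2) ∨ (T ∨ x2)) ∨ ((¬x1 ∧ (T ∨ x0)) ∧ ((T ∧ F) ∧ T)))
  step 7: F ∨ (¬((x2 ∧ x2) ∨ (T ∨ x2)) ∨ ((¬x1 ∧ (T ∨ x0)) ∧ ((T ∧ F) ∧ T)))
  step 8: ¬((x2 ∧ x2) ∨ (T ∨ x2)) ∨ ((¬x1 ∧ (T ∨ x0)) ∧ ((T ∧ F) ∧ T))
  step 9: (¬(x2 ∧ x2) ∧ ¬(T ∨ x2)) ∨ ((¬x1 ∧ (T ∨ x0)) ∧ ((T ∧ F) ∧ T))
  step 10: ((¬x2 ∨ ¬x2) ∧ ¬(T ∨ x2)) ∨ ((¬x1 ∧ (T ∨ x0)) ∧ ((T ∧ F) ∧ T))
  step 11: (¬x2 ∧ ¬(T ∨ x2)) ∨ ((¬x1 ∧ (T ∨ x0)) ∧ ((T ∧ F) ∧ T))
  step 12: (¬x2 ∧ (¬T ∧ ¬x2)) ∨ ((¬x1 ∧ (T ∨ x0)) ∧ ((T ∧ F) ∧ T))
  step 13: (¬x2 ∧ (F ∧ ¬x2)) ∨ ((¬x1 ∧ (T ∨ x0)) ∧ ((T ∧ F) ∧ T))
  step 14: (¬x2 ∧ F) ∨ ((¬x1 ∧ (T ∨ x0)) ∧ ((T ∧ F) ∧ T))
  step 15: F ∨ ((¬x1 ∧ (T ∨ x0)) ∧ ((T ∧ F) ∧ T))
  step 16: (¬x1 ∧ (T ∨ x0)) ∧ ((T ∧ F) ∧ T)
  step 17: (¬x1 ∧ T) ∧ ((T ∧ F) ∧ T)
  step 18: ¬x1 ∧ ((T ∧ F) ∧ T)
  step 19: ¬x1 ∧ (T ∧ F)
  step 20: ¬x1 ∧ F
  step 21: F

Answer: normal form = F  (in 21 steps)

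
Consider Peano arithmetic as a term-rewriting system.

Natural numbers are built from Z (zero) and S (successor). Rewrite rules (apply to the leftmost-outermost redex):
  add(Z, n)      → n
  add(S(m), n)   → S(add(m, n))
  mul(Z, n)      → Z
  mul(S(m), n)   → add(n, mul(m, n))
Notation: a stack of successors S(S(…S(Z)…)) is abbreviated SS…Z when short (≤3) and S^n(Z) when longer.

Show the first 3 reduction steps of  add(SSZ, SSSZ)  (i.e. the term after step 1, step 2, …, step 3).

Answer: after 3 steps: S^5(Z)

Working:
  start: add(SSZ, SSSZ)
  step 1: S(add(SZ, SSSZ))
  step 2: S(S(add(Z, SSSZ)))
  step 3: S^5(Z)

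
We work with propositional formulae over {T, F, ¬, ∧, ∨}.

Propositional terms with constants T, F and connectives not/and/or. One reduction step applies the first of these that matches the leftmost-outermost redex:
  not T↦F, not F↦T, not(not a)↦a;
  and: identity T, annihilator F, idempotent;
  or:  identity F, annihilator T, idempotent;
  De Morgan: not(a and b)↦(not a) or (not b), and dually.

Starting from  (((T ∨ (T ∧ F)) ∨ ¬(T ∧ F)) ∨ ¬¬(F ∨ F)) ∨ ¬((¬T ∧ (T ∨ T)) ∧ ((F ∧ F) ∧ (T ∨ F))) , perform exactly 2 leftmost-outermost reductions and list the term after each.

  start: (((T ∨ (T ∧ F)) ∨ ¬(T ∧ F)) ∨ ¬¬(F ∨ F)) ∨ ¬((¬T ∧ (T ∨ T)) ∧ ((F ∧ F) ∧ (T ∨ F)))
  →1  ((T ∨ ¬(T ∧ F)) ∨ ¬¬(F ∨ F)) ∨ ¬((¬T ∧ (T ∨ T)) ∧ ((F ∧ F) ∧ (T ∨ F)))
  →2  (T ∨ ¬¬(F ∨ F)) ∨ ¬((¬T ∧ (T ∨ T)) ∧ ((F ∧ F) ∧ (T ∨ F)))

Answer: after 2 steps: (T ∨ ¬¬(F ∨ F)) ∨ ¬((¬T ∧ (T ∨ T)) ∧ ((F ∧ F) ∧ (T ∨ F)))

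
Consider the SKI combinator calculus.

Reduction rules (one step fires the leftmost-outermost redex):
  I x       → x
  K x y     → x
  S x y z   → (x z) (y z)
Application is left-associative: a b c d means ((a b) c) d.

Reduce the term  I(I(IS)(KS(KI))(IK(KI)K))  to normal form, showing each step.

Answer: normal form = SS(KI)  (in 6 steps)

Reduction:
  start: I(I(IS)(KS(KI))(IK(KI)K))
  step 1: I(IS)(KS(KI))(IK(KI)K)
  step 2: IS(KS(KI))(IK(KI)K)
  step 3: S(KS(KI))(IK(KI)K)
  step 4: SS(IK(KI)K)
  step 5: SS(K(KI)K)
  step 6: SS(KI)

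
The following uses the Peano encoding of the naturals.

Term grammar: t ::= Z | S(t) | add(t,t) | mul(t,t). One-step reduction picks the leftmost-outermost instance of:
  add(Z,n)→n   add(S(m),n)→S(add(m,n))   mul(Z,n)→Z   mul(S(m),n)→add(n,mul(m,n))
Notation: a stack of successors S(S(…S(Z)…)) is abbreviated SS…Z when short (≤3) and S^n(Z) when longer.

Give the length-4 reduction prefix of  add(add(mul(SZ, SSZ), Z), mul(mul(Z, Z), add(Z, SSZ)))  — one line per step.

Answer: after 4 steps: S(add(add(add(SZ, mul(Z, SSZ)), Z), mul(mul(Z, Z), add(Z, SSZ))))

Working:
  start: add(add(mul(SZ, SSZ), Z), mul(mul(Z, Z), add(Z, SSZ)))
  →1  add(add(add(SSZ, mul(Z, SSZ)), Z), mul(mul(Z, Z), add(Z, SSZ)))
  →2  add(add(S(add(SZ, mul(Z, SSZ))), Z), mul(mul(Z, Z), add(Z, SSZ)))
  →3  add(S(add(add(SZ, mul(Z, SSZ)), Z)), mul(mul(Z, Z), add(Z, SSZ)))
  →4  S(add(add(add(SZ, mul(Z, SSZ)), Z), mul(mul(Z, Z), add(Z, SSZ))))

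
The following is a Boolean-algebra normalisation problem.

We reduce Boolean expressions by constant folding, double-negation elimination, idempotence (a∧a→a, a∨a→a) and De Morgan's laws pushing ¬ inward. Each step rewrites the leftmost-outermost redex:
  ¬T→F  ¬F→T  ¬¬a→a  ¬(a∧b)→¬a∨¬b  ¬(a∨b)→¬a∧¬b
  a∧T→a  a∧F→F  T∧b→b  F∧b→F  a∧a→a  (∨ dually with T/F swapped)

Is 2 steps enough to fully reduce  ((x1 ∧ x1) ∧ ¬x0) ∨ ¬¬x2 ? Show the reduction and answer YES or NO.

  start: ((x1 ∧ x1) ∧ ¬x0) ∨ ¬¬x2
  →1  (x1 ∧ ¬x0) ∨ ¬¬x2
  →2  (x1 ∧ ¬x0) ∨ x2

Answer: YES — reaches normal form (x1 ∧ ¬x0) ∨ x2 in 2 ≤ 2 steps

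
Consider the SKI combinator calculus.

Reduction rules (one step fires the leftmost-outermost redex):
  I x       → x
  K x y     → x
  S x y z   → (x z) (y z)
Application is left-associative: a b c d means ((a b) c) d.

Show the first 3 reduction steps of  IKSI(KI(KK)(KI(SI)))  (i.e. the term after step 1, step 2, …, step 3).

Answer: after 3 steps: S(I(KI(SI)))

Derivation:
  start: IKSI(KI(KK)(KI(SI)))
  →1  KSI(KI(KK)(KI(SI)))
  →2  S(KI(KK)(KI(SI)))
  →3  S(I(KI(SI)))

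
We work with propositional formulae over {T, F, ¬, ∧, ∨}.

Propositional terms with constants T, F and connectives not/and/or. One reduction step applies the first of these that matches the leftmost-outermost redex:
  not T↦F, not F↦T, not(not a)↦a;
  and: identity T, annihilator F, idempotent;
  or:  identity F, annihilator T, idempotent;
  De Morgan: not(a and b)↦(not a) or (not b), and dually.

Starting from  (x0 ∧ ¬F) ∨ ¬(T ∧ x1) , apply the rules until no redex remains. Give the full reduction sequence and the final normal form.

  start: (x0 ∧ ¬F) ∨ ¬(T ∧ x1)
  [1] (x0 ∧ T) ∨ ¬(T ∧ x1)
  [2] x0 ∨ ¬(T ∧ x1)
  [3] x0 ∨ (¬T ∨ ¬x1)
  [4] x0 ∨ (F ∨ ¬x1)
  [5] x0 ∨ ¬x1

Answer: normal form = x0 ∨ ¬x1  (in 5 steps)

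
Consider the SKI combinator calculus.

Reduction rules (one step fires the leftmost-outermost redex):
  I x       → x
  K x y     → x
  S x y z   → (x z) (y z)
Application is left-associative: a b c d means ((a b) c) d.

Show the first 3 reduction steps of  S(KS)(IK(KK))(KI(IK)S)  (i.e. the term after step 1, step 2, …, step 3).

Answer: after 3 steps: S(K(KK)(KI(IK)S))

Reduction:
  start: S(KS)(IK(KK))(KI(IK)S)
  →1  KS(KI(IK)S)(IK(KK)(KI(IK)S))
  →2  S(IK(KK)(KI(IK)S))
  →3  S(K(KK)(KI(IK)S))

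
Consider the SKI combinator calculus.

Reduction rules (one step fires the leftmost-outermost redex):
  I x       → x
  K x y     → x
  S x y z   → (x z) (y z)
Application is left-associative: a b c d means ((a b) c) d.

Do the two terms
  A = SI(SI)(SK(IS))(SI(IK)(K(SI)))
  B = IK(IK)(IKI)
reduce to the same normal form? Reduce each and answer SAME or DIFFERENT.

Term A:
  start: SI(SI)(SK(IS))(SI(IK)(K(SI)))
  →1  I(SK(IS))(SI(SK(IS)))(SI(IK)(K(SI)))
  →2  SK(IS)(SI(SK(IS)))(SI(IK)(K(SI)))
  →3  K(SI(SK(IS)))(IS(SI(SK(IS))))(SI(IK)(K(SI)))
  →4  SI(SK(IS))(SI(IK)(K(SI)))
  →5  I(SI(IK)(K(SI)))(SK(IS)(SI(IK)(K(SI))))
  →6  SI(IK)(K(SI))(SK(IS)(SI(IK)(K(SI))))
  →7  I(K(SI))(IK(K(SI)))(SK(IS)(SI(IK)(K(SI))))
  →8  K(SI)(IK(K(SI)))(SK(IS)(SI(IK)(K(SI))))
  →9  SI(SK(IS)(SI(IK)(K(SI))))
  →10  SI(K(SI(IK)(K(SI)))(IS(SI(IK)(K(SI)))))
  →11  SI(SI(IK)(K(SI)))
  →12  SI(I(K(SI))(IK(K(SI))))
  →13  SI(K(SI)(IK(K(SI))))
  →14  SI(SI)

Term B:
  start: IK(IK)(IKI)
  →1  K(IK)(IKI)
  →2  IK
  →3  K

Answer: DIFFERENT — A ⇓ SI(SI), B ⇓ K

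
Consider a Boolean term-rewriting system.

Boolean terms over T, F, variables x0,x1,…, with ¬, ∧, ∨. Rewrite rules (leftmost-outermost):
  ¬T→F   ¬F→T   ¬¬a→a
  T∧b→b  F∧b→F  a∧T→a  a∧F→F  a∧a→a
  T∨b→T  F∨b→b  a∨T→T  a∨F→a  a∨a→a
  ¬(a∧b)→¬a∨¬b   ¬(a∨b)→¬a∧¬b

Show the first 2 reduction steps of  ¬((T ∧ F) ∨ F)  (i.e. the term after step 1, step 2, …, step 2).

Answer: after 2 steps: (¬T ∨ ¬F) ∧ ¬F

Working:
  start: ¬((T ∧ F) ∨ F)
  →1  ¬(T ∧ F) ∧ ¬F
  →2  (¬T ∨ ¬F) ∧ ¬F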